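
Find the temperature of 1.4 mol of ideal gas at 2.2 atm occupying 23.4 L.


PV = nRT  (R = 0.08206 L·atm/(mol·K))
T = PV/(nR) = 2.2×23.4/(1.4×0.08206)
= 51.48/0.114884
= 448.10 K

448.10 K


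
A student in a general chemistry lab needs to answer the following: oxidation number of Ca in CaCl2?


Group 2 metal: +2
Oxidation number: +2

+2


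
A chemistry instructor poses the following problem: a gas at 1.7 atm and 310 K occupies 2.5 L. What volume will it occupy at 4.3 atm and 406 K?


P1V1/T1 = P2V2/T2
V2 = P1V1T2/(T1P2)
= 1.7×2.5×406/(310×4.3)
= 1.294 L

1.294 L


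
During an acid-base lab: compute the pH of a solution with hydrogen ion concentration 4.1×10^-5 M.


pH = -log10([H+]) = -log10(4.1×10^-5)
= 5 - log10(4.1)
= 5 - 0.61
= 4.39

4.39


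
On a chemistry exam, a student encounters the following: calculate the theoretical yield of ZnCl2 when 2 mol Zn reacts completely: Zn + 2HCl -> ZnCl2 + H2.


Mole ratio ZnCl2:Zn = 1:1
n(ZnCl2) = 2 × 1/1 = 2.000 mol
mass = 2.000 × 136.28 = 272.56 g

272.56 g


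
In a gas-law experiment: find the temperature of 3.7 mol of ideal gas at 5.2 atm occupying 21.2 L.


PV = nRT  (R = 0.08206 L·atm/(mol·K))
T = PV/(nR) = 5.2×21.2/(3.7×0.08206)
= 110.24/0.303622
= 363.08 K

363.08 K


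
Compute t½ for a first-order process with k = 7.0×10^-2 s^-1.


t½ = ln2/k = 0.693147/(7.0×10^-2 s^-1)
= 9.902 s

9.902 s


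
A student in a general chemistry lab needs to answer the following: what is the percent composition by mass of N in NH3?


M(NH3) = 1×14.01 + 3×1.008 = 17.034 g/mol
Mass of N = 1 × 14.01 = 14.01 g/mol
% N = 14.01/17.034 × 100 = 82.25%

82.25%


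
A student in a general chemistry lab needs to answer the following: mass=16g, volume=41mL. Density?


ρ = mass/volume
= 16/41
= 0.39 g/mL

0.39 g/mL


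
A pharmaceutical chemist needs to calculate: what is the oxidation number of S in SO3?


x + 3(-2) = 0, so x = +6
Oxidation number: +6

+6


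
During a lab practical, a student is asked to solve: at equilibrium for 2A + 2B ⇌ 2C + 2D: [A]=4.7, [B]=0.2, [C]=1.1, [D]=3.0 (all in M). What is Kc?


Kc = [C]^2[D]^2/([A]^2[B]^2)
= (1.1^2 × 3.0^2)/(4.7^2 × 0.2^2)
= 10.89/0.8836
= 12.32

12.32


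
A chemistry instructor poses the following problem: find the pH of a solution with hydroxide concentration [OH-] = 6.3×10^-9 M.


pOH = -log10([OH-]) = -log10(6.3×10^-9)
= 9 - log10(6.3) = 8.2
pH = 14 - pOH = 14 - 8.2 = 5.8

5.8


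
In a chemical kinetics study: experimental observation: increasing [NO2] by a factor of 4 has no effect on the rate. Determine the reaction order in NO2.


rate ∝ [NO2]^n
rate ∝ [NO2]^0
Order in NO2: 0

0


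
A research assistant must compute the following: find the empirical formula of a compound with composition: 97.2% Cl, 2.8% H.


Assume 100 g sample. Moles of each element:
  Cl: 97.2/35.45 = 2.742 mol
  H: 2.8/1.008 = 2.778 mol
Divide by smallest (2.742):
  Cl: 2.742/2.742 = 1.0
  H: 2.778/2.742 = 1.01
Empirical formula: HCl

HCl


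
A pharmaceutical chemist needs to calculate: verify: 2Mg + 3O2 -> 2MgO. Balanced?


Equation: 2Mg + 3O2 -> 2MgO
Check atoms: Mg: 2=2, O: 6≠2
Not balanced

No, not balanced


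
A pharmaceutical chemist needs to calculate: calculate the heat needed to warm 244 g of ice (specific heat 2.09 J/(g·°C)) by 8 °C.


q = mcΔT = 244 × 2.09 × 8
= 4079.68 J

4079.68 J


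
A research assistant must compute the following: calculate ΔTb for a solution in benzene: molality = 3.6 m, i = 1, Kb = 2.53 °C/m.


ΔTb = Kb × m × i
= 2.53 × 3.6 × 1
= 9.108 °C

9.108 °C


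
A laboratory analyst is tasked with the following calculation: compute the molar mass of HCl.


M(HCl) = 1×1.008 + 1×35.45
= 1.01 + 35.45
= 36.46 g/mol

36.46 g/mol


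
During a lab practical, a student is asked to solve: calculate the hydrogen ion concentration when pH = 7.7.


[H+] = 10^(-pH) = 10^(-7.7)
= 2.0×10^-8 M

2.0×10^-8 M


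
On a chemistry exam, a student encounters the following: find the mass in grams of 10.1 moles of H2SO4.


M(H2SO4) = 98.09 g/mol
mass = n × M = 10.1 × 98.09 = 990.71 g

990.71 g


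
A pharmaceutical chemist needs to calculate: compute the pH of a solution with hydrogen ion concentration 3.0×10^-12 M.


pH = -log10([H+]) = -log10(3.0×10^-12)
= 12 - log10(3.0)
= 12 - 0.48
= 11.52

11.52


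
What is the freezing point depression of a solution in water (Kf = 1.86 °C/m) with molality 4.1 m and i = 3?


ΔTf = Kf × m × i
= 1.86 × 4.1 × 3
= 22.878 °C

22.878 °C


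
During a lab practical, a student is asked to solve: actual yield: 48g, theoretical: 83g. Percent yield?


% yield = actual/theoretical × 100
= 48/83 × 100
= 57.83%

57.83%


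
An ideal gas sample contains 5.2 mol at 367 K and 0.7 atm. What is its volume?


PV = nRT  (R = 0.08206 L·atm/(mol·K))
V = nRT/P = 5.2×0.08206×367/0.7
= 223.719 L

223.719 L


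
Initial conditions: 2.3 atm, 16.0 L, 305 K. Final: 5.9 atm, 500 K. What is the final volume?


P1V1/T1 = P2V2/T2
V2 = P1V1T2/(T1P2)
= 2.3×16.0×500/(305×5.9)
= 10.225 L

10.225 L


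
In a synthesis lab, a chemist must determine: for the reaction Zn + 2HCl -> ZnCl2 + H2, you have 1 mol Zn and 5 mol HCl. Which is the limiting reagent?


Mole ratio available / coefficient:
  Zn: 1/1 = 1.000
  HCl: 5/2 = 2.500
Smaller ratio is limiting.

Zn


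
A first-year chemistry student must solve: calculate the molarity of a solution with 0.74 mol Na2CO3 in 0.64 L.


M = n/V = 0.74/0.64 = 1.156 mol/L

1.156 M


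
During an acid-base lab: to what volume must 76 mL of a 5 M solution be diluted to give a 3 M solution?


C1V1 = C2V2
5 × 76 = 3 × V2
V2 = 380/3 = 126.67 mL

126.67 mL


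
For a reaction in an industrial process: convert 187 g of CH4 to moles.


M(CH4) = 16.04 g/mol
n = mass/M = 187/16.04 = 11.6584 mol

11.6584 mol


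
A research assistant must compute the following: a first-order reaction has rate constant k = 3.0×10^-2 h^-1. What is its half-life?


t½ = ln2/k = 0.693147/(3.0×10^-2 h^-1)
= 23.10 h

23.10 h


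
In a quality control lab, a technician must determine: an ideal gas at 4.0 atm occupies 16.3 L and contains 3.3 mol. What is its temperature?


PV = nRT  (R = 0.08206 L·atm/(mol·K))
T = PV/(nR) = 4.0×16.3/(3.3×0.08206)
= 65.20/0.270798
= 240.77 K

240.77 K


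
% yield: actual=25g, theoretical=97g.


% yield = actual/theoretical × 100
= 25/97 × 100
= 25.77%

25.77%


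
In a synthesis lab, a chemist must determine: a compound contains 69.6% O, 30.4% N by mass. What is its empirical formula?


Assume 100 g sample. Moles of each element:
  O: 69.6/16.0 = 4.35 mol
  N: 30.4/14.01 = 2.17 mol
Divide by smallest (2.17):
  O: 4.35/2.17 = 2.0
  N: 2.17/2.17 = 1.0
Empirical formula: NO2

NO2


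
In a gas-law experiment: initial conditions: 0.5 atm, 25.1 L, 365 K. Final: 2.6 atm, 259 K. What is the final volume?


P1V1/T1 = P2V2/T2
V2 = P1V1T2/(T1P2)
= 0.5×25.1×259/(365×2.6)
= 3.425 L

3.425 L


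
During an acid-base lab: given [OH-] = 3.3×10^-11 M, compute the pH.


pOH = -log10([OH-]) = -log10(3.3×10^-11)
= 11 - log10(3.3) = 10.48
pH = 14 - pOH = 14 - 10.48 = 3.52

3.52


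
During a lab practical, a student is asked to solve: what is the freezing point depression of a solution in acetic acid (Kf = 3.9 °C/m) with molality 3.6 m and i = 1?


ΔTf = Kf × m × i
= 3.9 × 3.6 × 1
= 14.04 °C

14.04 °C


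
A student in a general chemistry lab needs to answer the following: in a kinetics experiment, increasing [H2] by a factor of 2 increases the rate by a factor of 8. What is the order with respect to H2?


rate ∝ [H2]^n
2^n = 8 → n = 3
Order in H2: 3

3


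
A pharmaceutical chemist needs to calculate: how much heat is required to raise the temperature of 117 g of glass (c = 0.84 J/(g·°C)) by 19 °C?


q = mcΔT = 117 × 0.84 × 19
= 1867.32 J

1867.32 J


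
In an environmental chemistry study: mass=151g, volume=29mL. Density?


ρ = mass/volume
= 151/29
= 5.207 g/mL

5.207 g/mL


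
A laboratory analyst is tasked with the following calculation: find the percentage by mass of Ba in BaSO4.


M(BaSO4) = 1×137.33 + 1×32.07 + 4×16.0 = 233.40 g/mol
Mass of Ba = 1 × 137.33 = 137.33 g/mol
% Ba = 137.33/233.40 × 100 = 58.84%

58.84%


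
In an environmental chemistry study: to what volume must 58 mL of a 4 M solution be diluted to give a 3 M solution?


C1V1 = C2V2
4 × 58 = 3 × V2
V2 = 232/3 = 77.33 mL

77.33 mL


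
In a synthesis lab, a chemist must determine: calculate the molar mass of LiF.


M(LiF) = 1×6.94 + 1×19.0
= 6.94 + 19.0
= 25.94 g/mol

25.94 g/mol


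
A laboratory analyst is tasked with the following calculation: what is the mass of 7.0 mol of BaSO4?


M(BaSO4) = 233.4 g/mol
mass = n × M = 7.0 × 233.4 = 1633.80 g

1633.80 g


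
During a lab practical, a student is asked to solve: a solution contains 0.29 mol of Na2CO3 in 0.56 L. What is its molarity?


M = n/V = 0.29/0.56 = 0.518 mol/L

0.518 M


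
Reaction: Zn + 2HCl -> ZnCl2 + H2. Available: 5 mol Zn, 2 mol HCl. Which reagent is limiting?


Mole ratio available / coefficient:
  Zn: 5/1 = 5.000
  HCl: 2/2 = 1.000
Smaller ratio is limiting.

HCl


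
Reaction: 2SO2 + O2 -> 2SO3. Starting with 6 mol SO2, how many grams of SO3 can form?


Mole ratio SO3:SO2 = 2:2
n(SO3) = 6 × 2/2 = 6.000 mol
mass = 6.000 × 80.07 = 480.42 g

480.42 g


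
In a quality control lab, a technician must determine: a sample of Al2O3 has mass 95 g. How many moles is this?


M(Al2O3) = 101.96 g/mol
n = mass/M = 95/101.96 = 0.9317 mol

0.9317 mol


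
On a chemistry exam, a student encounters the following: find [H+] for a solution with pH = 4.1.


[H+] = 10^(-pH) = 10^(-4.1)
= 7.94×10^-5 M

7.94×10^-5 M


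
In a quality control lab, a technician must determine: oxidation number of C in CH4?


x + 4(+1) = 0, so x = -4
Oxidation number: -4

-4


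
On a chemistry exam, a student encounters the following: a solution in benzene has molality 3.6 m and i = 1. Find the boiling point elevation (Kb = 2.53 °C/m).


ΔTb = Kb × m × i
= 2.53 × 3.6 × 1
= 9.108 °C

9.108 °C


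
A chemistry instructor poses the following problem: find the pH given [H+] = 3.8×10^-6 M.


pH = -log10([H+]) = -log10(3.8×10^-6)
= 6 - log10(3.8)
= 6 - 0.58
= 5.42

5.42


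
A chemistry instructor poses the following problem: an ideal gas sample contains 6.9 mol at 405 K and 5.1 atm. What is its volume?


PV = nRT  (R = 0.08206 L·atm/(mol·K))
V = nRT/P = 6.9×0.08206×405/5.1
= 44.964 L

44.964 L


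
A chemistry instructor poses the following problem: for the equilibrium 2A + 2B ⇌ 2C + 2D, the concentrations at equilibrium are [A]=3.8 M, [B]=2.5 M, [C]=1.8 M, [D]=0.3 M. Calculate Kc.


Kc = [C]^2[D]^2/([A]^2[B]^2)
= (1.8^2 × 0.3^2)/(3.8^2 × 2.5^2)
= 0.2916/90.25
= 0.003231

0.003231


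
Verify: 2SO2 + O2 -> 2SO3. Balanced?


Equation: 2SO2 + O2 -> 2SO3
Check atoms: O: 6=6, S: 2=2
Balanced

Yes, balanced


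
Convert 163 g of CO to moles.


M(CO) = 28.01 g/mol
n = mass/M = 163/28.01 = 5.8194 mol

5.8194 mol


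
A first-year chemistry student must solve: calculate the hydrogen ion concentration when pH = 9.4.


[H+] = 10^(-pH) = 10^(-9.4)
= 3.98×10^-10 M

3.98×10^-10 M


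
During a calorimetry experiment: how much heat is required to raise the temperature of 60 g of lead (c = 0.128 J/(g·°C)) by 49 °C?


q = mcΔT = 60 × 0.128 × 49
= 376.32 J

376.32 J


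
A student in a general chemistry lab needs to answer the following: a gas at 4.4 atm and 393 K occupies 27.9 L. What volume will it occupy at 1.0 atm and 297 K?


P1V1/T1 = P2V2/T2
V2 = P1V1T2/(T1P2)
= 4.4×27.9×297/(393×1.0)
= 92.773 L

92.773 L


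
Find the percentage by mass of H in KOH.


M(KOH) = 1×39.1 + 1×16.0 + 1×1.008 = 56.108 g/mol
Mass of H = 1 × 1.008 = 1.008 g/mol
% H = 1.008/56.108 × 100 = 1.80%

1.80%


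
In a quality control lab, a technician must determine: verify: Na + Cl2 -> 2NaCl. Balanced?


Equation: Na + Cl2 -> 2NaCl
Check atoms: Cl: 2=2, Na: 1≠2
Not balanced

No, not balanced


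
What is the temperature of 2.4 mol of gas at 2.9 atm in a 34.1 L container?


PV = nRT  (R = 0.08206 L·atm/(mol·K))
T = PV/(nR) = 2.9×34.1/(2.4×0.08206)
= 98.89/0.196944
= 502.12 K

502.12 K


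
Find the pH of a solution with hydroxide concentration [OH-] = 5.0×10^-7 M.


pOH = -log10([OH-]) = -log10(5.0×10^-7)
= 7 - log10(5.0) = 6.3
pH = 14 - pOH = 14 - 6.3 = 7.7

7.7


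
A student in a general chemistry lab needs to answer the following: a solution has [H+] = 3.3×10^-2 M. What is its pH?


pH = -log10([H+]) = -log10(3.3×10^-2)
= 2 - log10(3.3)
= 2 - 0.52
= 1.48

1.48


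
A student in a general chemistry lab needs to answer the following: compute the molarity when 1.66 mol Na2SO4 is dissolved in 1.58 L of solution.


M = n/V = 1.66/1.58 = 1.051 mol/L

1.051 M


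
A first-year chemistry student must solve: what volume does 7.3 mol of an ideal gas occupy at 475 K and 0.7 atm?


PV = nRT  (R = 0.08206 L·atm/(mol·K))
V = nRT/P = 7.3×0.08206×475/0.7
= 406.49 L

406.49 L


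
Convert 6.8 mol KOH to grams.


M(KOH) = 56.11 g/mol
mass = n × M = 6.8 × 56.11 = 381.55 g

381.55 g


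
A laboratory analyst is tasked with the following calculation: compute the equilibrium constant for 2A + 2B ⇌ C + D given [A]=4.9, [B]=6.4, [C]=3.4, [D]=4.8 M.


Kc = [C][D]/([A]^2[B]^2)
= (3.4^1 × 4.8^1)/(4.9^2 × 6.4^2)
= 16.32/983.4496
= 0.01659

0.01659


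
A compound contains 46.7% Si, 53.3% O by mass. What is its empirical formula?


Assume 100 g sample. Moles of each element:
  Si: 46.7/28.09 = 1.663 mol
  O: 53.3/16.0 = 3.331 mol
Divide by smallest (1.663):
  Si: 1.663/1.663 = 1.0
  O: 3.331/1.663 = 2.0
Empirical formula: SiO2

SiO2


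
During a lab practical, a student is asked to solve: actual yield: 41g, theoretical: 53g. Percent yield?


% yield = actual/theoretical × 100
= 41/53 × 100
= 77.36%

77.36%


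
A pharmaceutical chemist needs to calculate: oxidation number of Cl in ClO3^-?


x + 3(-2) = -1, so x = +5
Oxidation number: +5

+5


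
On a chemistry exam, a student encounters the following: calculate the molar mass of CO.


M(CO) = 1×12.01 + 1×16.0
= 12.01 + 16.0
= 28.01 g/mol

28.01 g/mol


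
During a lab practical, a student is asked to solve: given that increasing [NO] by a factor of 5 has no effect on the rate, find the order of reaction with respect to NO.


rate ∝ [NO]^n
rate ∝ [NO]^0
Order in NO: 0

0


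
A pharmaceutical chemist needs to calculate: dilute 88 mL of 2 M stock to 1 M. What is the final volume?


C1V1 = C2V2
2 × 88 = 1 × V2
V2 = 176/1 = 176.0 mL

176.0 mL


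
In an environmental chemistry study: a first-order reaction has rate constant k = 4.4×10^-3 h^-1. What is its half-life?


t½ = ln2/k = 0.693147/(4.4×10^-3 h^-1)
= 157.5 h

157.5 h


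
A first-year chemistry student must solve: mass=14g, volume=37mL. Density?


ρ = mass/volume
= 14/37
= 0.378 g/mL

0.378 g/mL


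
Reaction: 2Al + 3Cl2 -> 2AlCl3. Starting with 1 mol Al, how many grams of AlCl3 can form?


Mole ratio AlCl3:Al = 2:2
n(AlCl3) = 1 × 2/2 = 1.000 mol
mass = 1.000 × 133.33 = 133.33 g

133.33 g


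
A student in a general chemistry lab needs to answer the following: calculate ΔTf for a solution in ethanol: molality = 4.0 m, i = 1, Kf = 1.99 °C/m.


ΔTf = Kf × m × i
= 1.99 × 4.0 × 1
= 7.96 °C

7.96 °C


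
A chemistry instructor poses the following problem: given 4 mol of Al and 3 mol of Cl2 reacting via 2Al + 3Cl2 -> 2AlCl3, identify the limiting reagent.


Mole ratio available / coefficient:
  Al: 4/2 = 2.000
  Cl2: 3/3 = 1.000
Smaller ratio is limiting.

Cl2


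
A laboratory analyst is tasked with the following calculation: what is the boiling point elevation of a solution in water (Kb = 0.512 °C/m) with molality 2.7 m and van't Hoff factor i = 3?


ΔTb = Kb × m × i
= 0.512 × 2.7 × 3
= 4.1472 °C

4.1472 °C


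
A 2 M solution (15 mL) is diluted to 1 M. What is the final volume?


C1V1 = C2V2
2 × 15 = 1 × V2
V2 = 30/1 = 30.0 mL

30.0 mL


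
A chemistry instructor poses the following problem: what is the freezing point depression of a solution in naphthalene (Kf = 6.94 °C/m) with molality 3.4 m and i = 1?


ΔTf = Kf × m × i
= 6.94 × 3.4 × 1
= 23.596 °C

23.596 °C


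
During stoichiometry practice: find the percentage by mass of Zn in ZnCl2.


M(ZnCl2) = 1×65.38 + 2×35.45 = 136.28 g/mol
Mass of Zn = 1 × 65.38 = 65.38 g/mol
% Zn = 65.38/136.28 × 100 = 47.97%

47.97%


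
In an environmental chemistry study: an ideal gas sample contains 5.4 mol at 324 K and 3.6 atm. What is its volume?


PV = nRT  (R = 0.08206 L·atm/(mol·K))
V = nRT/P = 5.4×0.08206×324/3.6
= 39.881 L

39.881 L


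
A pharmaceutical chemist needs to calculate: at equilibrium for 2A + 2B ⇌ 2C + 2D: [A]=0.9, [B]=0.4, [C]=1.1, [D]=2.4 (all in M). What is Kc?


Kc = [C]^2[D]^2/([A]^2[B]^2)
= (1.1^2 × 2.4^2)/(0.9^2 × 0.4^2)
= 6.9696/0.1296
= 53.78

53.78


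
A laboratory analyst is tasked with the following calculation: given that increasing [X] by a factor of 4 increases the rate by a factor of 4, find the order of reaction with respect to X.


rate ∝ [X]^n
4^n = 4 → n = 1
Order in X: 1

1


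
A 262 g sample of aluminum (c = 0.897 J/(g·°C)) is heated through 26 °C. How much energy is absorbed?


q = mcΔT = 262 × 0.897 × 26
= 6110.36 J

6110.36 J


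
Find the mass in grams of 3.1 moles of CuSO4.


M(CuSO4) = 159.62 g/mol
mass = n × M = 3.1 × 159.62 = 494.82 g

494.82 g


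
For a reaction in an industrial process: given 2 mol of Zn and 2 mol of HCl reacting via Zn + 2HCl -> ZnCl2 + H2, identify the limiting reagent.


Mole ratio available / coefficient:
  Zn: 2/1 = 2.000
  HCl: 2/2 = 1.000
Smaller ratio is limiting.

HCl


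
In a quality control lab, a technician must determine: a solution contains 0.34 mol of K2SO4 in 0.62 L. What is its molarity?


M = n/V = 0.34/0.62 = 0.548 mol/L

0.548 M


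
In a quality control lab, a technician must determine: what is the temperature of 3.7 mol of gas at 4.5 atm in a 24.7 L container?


PV = nRT  (R = 0.08206 L·atm/(mol·K))
T = PV/(nR) = 4.5×24.7/(3.7×0.08206)
= 111.15/0.303622
= 366.08 K

366.08 K


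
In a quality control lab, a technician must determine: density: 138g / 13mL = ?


ρ = mass/volume
= 138/13
= 10.615 g/mL

10.615 g/mL


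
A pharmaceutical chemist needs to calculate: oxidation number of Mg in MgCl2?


Group 2 metal: +2
Oxidation number: +2

+2


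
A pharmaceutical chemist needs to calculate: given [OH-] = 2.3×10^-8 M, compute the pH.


pOH = -log10([OH-]) = -log10(2.3×10^-8)
= 8 - log10(2.3) = 7.64
pH = 14 - pOH = 14 - 7.64 = 6.36

6.36


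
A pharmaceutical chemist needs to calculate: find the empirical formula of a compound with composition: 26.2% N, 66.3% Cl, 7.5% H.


Assume 100 g sample. Moles of each element:
  N: 26.2/14.01 = 1.87 mol
  Cl: 66.3/35.45 = 1.87 mol
  H: 7.5/1.008 = 7.44 mol
Divide by smallest (1.87):
  N: 1.87/1.87 = 1.0
  Cl: 1.87/1.87 = 1.0
  H: 7.44/1.87 = 3.98
Empirical formula: NH4Cl

NH4Cl


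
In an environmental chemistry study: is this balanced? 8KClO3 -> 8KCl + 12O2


Equation: 8KClO3 -> 8KCl + 12O2
Check atoms: Cl: 8=8, K: 8=8, O: 24=24
Balanced

Yes, balanced


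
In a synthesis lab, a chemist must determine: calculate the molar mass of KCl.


M(KCl) = 1×39.1 + 1×35.45
= 39.1 + 35.45
= 74.55 g/mol

74.55 g/mol


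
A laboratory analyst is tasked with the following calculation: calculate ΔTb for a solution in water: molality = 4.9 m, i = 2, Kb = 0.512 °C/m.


ΔTb = Kb × m × i
= 0.512 × 4.9 × 2
= 5.0176 °C

5.0176 °C


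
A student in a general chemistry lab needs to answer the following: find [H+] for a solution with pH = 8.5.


[H+] = 10^(-pH) = 10^(-8.5)
= 3.16×10^-9 M

3.16×10^-9 M


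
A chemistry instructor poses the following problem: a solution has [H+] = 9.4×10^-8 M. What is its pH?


pH = -log10([H+]) = -log10(9.4×10^-8)
= 8 - log10(9.4)
= 8 - 0.97
= 7.03

7.03


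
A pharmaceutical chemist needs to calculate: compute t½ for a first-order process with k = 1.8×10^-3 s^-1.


t½ = ln2/k = 0.693147/(1.8×10^-3 s^-1)
= 385.1 s

385.1 s


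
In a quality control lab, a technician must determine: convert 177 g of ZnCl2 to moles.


M(ZnCl2) = 136.28 g/mol
n = mass/M = 177/136.28 = 1.2988 mol

1.2988 mol


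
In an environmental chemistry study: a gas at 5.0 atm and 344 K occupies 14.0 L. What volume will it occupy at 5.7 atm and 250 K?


P1V1/T1 = P2V2/T2
V2 = P1V1T2/(T1P2)
= 5.0×14.0×250/(344×5.7)
= 8.925 L

8.925 L


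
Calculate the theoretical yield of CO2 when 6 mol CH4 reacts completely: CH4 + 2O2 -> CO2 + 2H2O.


Mole ratio CO2:CH4 = 1:1
n(CO2) = 6 × 1/1 = 6.000 mol
mass = 6.000 × 44.01 = 264.06 g

264.06 g


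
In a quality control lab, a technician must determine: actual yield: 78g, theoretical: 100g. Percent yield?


% yield = actual/theoretical × 100
= 78/100 × 100
= 78.0%

78.0%


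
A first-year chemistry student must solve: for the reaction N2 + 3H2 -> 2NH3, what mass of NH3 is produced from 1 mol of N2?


Mole ratio NH3:N2 = 2:1
n(NH3) = 1 × 2/1 = 2.000 mol
mass = 2.000 × 17.03 = 34.06 g

34.06 g


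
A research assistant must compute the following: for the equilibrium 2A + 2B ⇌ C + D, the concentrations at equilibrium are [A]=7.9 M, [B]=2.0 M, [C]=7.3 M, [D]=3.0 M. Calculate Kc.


Kc = [C][D]/([A]^2[B]^2)
= (7.3^1 × 3.0^1)/(7.9^2 × 2.0^2)
= 21.9/249.64
= 0.08773

0.08773


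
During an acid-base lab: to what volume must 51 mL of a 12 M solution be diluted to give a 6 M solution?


C1V1 = C2V2
12 × 51 = 6 × V2
V2 = 612/6 = 102.0 mL

102.0 mL


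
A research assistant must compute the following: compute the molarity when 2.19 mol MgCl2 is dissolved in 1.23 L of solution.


M = n/V = 2.19/1.23 = 1.780 mol/L

1.780 M


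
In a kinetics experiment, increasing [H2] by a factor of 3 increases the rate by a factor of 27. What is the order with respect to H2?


rate ∝ [H2]^n
3^n = 27 → n = 3
Order in H2: 3

3


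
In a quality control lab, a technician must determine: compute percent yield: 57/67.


% yield = actual/theoretical × 100
= 57/67 × 100
= 85.07%

85.07%


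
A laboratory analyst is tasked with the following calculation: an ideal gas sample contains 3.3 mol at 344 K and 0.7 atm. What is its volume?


PV = nRT  (R = 0.08206 L·atm/(mol·K))
V = nRT/P = 3.3×0.08206×344/0.7
= 133.078 L

133.078 L


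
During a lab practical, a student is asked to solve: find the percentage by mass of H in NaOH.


M(NaOH) = 1×22.99 + 1×16.0 + 1×1.008 = 39.998 g/mol
Mass of H = 1 × 1.008 = 1.008 g/mol
% H = 1.008/39.998 × 100 = 2.52%

2.52%


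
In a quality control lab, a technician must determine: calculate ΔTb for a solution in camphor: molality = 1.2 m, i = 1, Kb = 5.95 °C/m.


ΔTb = Kb × m × i
= 5.95 × 1.2 × 1
= 7.14 °C

7.14 °C


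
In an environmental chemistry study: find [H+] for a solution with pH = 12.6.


[H+] = 10^(-pH) = 10^(-12.6)
= 2.51×10^-13 M

2.51×10^-13 M


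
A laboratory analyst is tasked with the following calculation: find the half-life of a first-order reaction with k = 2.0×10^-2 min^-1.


t½ = ln2/k = 0.693147/(2.0×10^-2 min^-1)
= 34.66 min

34.66 min


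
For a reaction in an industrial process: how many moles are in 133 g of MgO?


M(MgO) = 40.31 g/mol
n = mass/M = 133/40.31 = 3.2994 mol

3.2994 mol


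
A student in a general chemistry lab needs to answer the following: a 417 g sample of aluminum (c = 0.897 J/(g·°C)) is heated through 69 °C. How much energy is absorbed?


q = mcΔT = 417 × 0.897 × 69
= 25809.38 J

25809.38 J


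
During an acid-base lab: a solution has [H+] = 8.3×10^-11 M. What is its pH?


pH = -log10([H+]) = -log10(8.3×10^-11)
= 11 - log10(8.3)
= 11 - 0.92
= 10.08

10.08


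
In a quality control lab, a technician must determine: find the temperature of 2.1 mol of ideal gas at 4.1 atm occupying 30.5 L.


PV = nRT  (R = 0.08206 L·atm/(mol·K))
T = PV/(nR) = 4.1×30.5/(2.1×0.08206)
= 125.05/0.172326
= 725.66 K

725.66 K


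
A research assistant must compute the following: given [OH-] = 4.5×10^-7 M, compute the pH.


pOH = -log10([OH-]) = -log10(4.5×10^-7)
= 7 - log10(4.5) = 6.35
pH = 14 - pOH = 14 - 6.35 = 7.65

7.65


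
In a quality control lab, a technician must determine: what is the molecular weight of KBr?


M(KBr) = 1×39.1 + 1×79.9
= 39.1 + 79.9
= 119.0 g/mol

119.0 g/mol


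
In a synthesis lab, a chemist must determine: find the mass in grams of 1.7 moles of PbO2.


M(PbO2) = 239.2 g/mol
mass = n × M = 1.7 × 239.2 = 406.64 g

406.64 g


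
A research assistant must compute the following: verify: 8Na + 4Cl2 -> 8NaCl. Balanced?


Equation: 8Na + 4Cl2 -> 8NaCl
Check atoms: Cl: 8=8, Na: 8=8
Balanced

Yes, balanced


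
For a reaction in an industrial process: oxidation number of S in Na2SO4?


2(+1) + x + 4(-2) = 0, so x = +6
Oxidation number: +6

+6


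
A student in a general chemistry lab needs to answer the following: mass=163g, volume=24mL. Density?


ρ = mass/volume
= 163/24
= 6.792 g/mL

6.792 g/mL


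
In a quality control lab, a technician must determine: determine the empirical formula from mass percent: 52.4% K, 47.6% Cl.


Assume 100 g sample. Moles of each element:
  K: 52.4/39.1 = 1.34 mol
  Cl: 47.6/35.45 = 1.343 mol
Divide by smallest (1.34):
  K: 1.34/1.34 = 1.0
  Cl: 1.343/1.34 = 1.0
Empirical formula: KCl

KCl


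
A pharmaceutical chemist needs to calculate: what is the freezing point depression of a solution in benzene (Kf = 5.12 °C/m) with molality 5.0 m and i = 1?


ΔTf = Kf × m × i
= 5.12 × 5.0 × 1
= 25.6 °C

25.6 °C


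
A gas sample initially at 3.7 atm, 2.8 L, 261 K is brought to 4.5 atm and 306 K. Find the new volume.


P1V1/T1 = P2V2/T2
V2 = P1V1T2/(T1P2)
= 3.7×2.8×306/(261×4.5)
= 2.699 L

2.699 L


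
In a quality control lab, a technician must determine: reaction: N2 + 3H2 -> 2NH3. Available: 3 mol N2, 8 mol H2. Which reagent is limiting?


Mole ratio available / coefficient:
  N2: 3/1 = 3.000
  H2: 8/3 = 2.667
Smaller ratio is limiting.

H2


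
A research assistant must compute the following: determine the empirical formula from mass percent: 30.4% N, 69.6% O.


Assume 100 g sample. Moles of each element:
  N: 30.4/14.01 = 2.17 mol
  O: 69.6/16.0 = 4.35 mol
Divide by smallest (2.17):
  N: 2.17/2.17 = 1.0
  O: 4.35/2.17 = 2.0
Empirical formula: NO2

NO2


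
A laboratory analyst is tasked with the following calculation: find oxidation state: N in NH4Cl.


x + 4(+1) + (-1) = 0, so x = -3
Oxidation number: -3

-3


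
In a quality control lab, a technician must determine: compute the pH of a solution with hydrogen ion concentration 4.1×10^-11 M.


pH = -log10([H+]) = -log10(4.1×10^-11)
= 11 - log10(4.1)
= 11 - 0.61
= 10.39

10.39


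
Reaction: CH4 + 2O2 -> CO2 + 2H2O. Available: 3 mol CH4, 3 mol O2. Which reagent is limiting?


Mole ratio available / coefficient:
  CH4: 3/1 = 3.000
  O2: 3/2 = 1.500
Smaller ratio is limiting.

O2


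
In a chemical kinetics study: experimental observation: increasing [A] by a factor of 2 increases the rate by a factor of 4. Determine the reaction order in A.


rate ∝ [A]^n
2^n = 4 → n = 2
Order in A: 2

2


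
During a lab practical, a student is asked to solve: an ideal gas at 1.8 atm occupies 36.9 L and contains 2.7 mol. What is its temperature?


PV = nRT  (R = 0.08206 L·atm/(mol·K))
T = PV/(nR) = 1.8×36.9/(2.7×0.08206)
= 66.42/0.221562
= 299.78 K

299.78 K


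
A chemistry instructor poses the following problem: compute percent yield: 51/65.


% yield = actual/theoretical × 100
= 51/65 × 100
= 78.46%

78.46%


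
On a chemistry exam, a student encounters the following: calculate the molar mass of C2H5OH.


M(C2H5OH) = 2×12.01 + 6×1.008 + 1×16.0
= 24.02 + 6.05 + 16.0
= 46.07 g/mol

46.07 g/mol


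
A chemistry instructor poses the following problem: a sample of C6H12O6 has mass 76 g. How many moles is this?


M(C6H12O6) = 180.16 g/mol
n = mass/M = 76/180.16 = 0.4218 mol

0.4218 mol


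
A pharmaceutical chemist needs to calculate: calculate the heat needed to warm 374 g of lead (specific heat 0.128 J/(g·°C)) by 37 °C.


q = mcΔT = 374 × 0.128 × 37
= 1771.26 J

1771.26 J


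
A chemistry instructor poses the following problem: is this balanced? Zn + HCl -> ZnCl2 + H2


Equation: Zn + HCl -> ZnCl2 + H2
Check atoms: Cl: 1≠2, H: 1≠2, Zn: 1=1
Not balanced

No, not balanced


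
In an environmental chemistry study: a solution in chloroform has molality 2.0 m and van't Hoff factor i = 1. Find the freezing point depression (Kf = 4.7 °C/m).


ΔTf = Kf × m × i
= 4.7 × 2.0 × 1
= 9.4 °C

9.4 °C


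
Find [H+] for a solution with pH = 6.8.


[H+] = 10^(-pH) = 10^(-6.8)
= 1.58×10^-7 M

1.58×10^-7 M


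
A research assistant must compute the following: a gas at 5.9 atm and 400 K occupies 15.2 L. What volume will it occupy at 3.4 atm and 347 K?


P1V1/T1 = P2V2/T2
V2 = P1V1T2/(T1P2)
= 5.9×15.2×347/(400×3.4)
= 22.882 L

22.882 L


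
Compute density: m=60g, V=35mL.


ρ = mass/volume
= 60/35
= 1.714 g/mL

1.714 g/mL


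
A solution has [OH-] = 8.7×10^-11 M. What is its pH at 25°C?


pOH = -log10([OH-]) = -log10(8.7×10^-11)
= 11 - log10(8.7) = 10.06
pH = 14 - pOH = 14 - 10.06 = 3.94

3.94


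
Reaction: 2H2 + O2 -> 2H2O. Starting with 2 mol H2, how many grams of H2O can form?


Mole ratio H2O:H2 = 2:2
n(H2O) = 2 × 2/2 = 2.000 mol
mass = 2.000 × 18.02 = 36.04 g

36.04 g


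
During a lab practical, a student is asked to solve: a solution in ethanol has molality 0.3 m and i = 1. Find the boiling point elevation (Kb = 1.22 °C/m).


ΔTb = Kb × m × i
= 1.22 × 0.3 × 1
= 0.366 °C

0.366 °C


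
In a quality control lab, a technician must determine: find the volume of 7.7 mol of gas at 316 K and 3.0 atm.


PV = nRT  (R = 0.08206 L·atm/(mol·K))
V = nRT/P = 7.7×0.08206×316/3.0
= 66.556 L

66.556 L


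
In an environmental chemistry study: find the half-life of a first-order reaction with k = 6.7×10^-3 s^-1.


t½ = ln2/k = 0.693147/(6.7×10^-3 s^-1)
= 103.5 s

103.5 s


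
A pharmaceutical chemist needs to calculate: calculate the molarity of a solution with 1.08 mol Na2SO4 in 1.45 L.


M = n/V = 1.08/1.45 = 0.745 mol/L

0.745 M


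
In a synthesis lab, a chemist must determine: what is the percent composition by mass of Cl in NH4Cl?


M(NH4Cl) = 1×14.01 + 4×1.008 + 1×35.45 = 53.492 g/mol
Mass of Cl = 1 × 35.45 = 35.45 g/mol
% Cl = 35.45/53.492 × 100 = 66.27%

66.27%


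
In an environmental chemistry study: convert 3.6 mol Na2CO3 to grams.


M(Na2CO3) = 105.99 g/mol
mass = n × M = 3.6 × 105.99 = 381.56 g

381.56 g


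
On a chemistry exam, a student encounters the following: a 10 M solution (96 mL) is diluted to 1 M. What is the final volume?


C1V1 = C2V2
10 × 96 = 1 × V2
V2 = 960/1 = 960.0 mL

960.0 mL


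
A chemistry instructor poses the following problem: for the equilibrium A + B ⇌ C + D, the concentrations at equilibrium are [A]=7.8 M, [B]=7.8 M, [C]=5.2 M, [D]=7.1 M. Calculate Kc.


Kc = [C][D]/([A][B])
= (5.2^1 × 7.1^1)/(7.8^1 × 7.8^1)
= 36.92/60.84
= 0.6068

0.6068


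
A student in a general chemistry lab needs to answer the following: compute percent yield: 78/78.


% yield = actual/theoretical × 100
= 78/78 × 100
= 100.0%

100.0%


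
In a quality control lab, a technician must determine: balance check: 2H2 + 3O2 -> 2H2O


Equation: 2H2 + 3O2 -> 2H2O
Check atoms: H: 4=4, O: 6≠2
Not balanced

No, not balanced


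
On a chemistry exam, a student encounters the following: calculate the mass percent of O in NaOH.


M(NaOH) = 1×22.99 + 1×16.0 + 1×1.008 = 39.998 g/mol
Mass of O = 1 × 16.0 = 16.00 g/mol
% O = 16.00/39.998 × 100 = 40.00%

40.00%


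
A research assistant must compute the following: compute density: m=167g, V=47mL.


ρ = mass/volume
= 167/47
= 3.553 g/mL

3.553 g/mL


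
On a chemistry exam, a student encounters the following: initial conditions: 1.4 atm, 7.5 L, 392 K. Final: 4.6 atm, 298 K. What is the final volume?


P1V1/T1 = P2V2/T2
V2 = P1V1T2/(T1P2)
= 1.4×7.5×298/(392×4.6)
= 1.735 L

1.735 L


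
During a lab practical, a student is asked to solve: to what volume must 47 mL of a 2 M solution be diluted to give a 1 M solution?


C1V1 = C2V2
2 × 47 = 1 × V2
V2 = 94/1 = 94.0 mL

94.0 mL


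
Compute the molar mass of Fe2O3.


M(Fe2O3) = 2×55.85 + 3×16.0
= 111.7 + 48.0
= 159.7 g/mol

159.7 g/mol


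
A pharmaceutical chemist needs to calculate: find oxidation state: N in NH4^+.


x + 4(+1) = +1, so x = -3
Oxidation number: -3

-3


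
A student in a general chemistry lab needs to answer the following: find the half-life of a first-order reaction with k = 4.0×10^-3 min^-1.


t½ = ln2/k = 0.693147/(4.0×10^-3 min^-1)
= 173.3 min

173.3 min


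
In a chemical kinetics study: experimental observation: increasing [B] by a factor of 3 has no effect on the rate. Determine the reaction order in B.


rate ∝ [B]^n
rate ∝ [B]^0
Order in B: 0

0


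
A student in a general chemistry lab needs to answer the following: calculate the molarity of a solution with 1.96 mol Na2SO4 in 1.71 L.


M = n/V = 1.96/1.71 = 1.146 mol/L

1.146 M


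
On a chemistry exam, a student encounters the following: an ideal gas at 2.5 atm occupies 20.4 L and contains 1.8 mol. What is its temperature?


PV = nRT  (R = 0.08206 L·atm/(mol·K))
T = PV/(nR) = 2.5×20.4/(1.8×0.08206)
= 51.00/0.147708
= 345.28 K

345.28 K


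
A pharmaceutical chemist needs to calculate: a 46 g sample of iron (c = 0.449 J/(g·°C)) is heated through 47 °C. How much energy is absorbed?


q = mcΔT = 46 × 0.449 × 47
= 970.74 J

970.74 J


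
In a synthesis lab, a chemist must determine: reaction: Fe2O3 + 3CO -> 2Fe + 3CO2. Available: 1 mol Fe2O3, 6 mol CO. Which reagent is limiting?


Mole ratio available / coefficient:
  Fe2O3: 1/1 = 1.000
  CO: 6/3 = 2.000
Smaller ratio is limiting.

Fe2O3


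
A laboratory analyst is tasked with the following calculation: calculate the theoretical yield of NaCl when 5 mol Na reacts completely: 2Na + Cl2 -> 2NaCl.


Mole ratio NaCl:Na = 2:2
n(NaCl) = 5 × 2/2 = 5.000 mol
mass = 5.000 × 58.44 = 292.2 g

292.2 g


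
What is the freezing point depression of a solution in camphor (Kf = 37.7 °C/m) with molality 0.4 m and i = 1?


ΔTf = Kf × m × i
= 37.7 × 0.4 × 1
= 15.08 °C

15.08 °C


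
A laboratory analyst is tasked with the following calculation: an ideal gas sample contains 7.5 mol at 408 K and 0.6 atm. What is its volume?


PV = nRT  (R = 0.08206 L·atm/(mol·K))
V = nRT/P = 7.5×0.08206×408/0.6
= 418.506 L

418.506 L


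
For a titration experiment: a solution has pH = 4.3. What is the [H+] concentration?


[H+] = 10^(-pH) = 10^(-4.3)
= 5.01×10^-5 M

5.01×10^-5 M


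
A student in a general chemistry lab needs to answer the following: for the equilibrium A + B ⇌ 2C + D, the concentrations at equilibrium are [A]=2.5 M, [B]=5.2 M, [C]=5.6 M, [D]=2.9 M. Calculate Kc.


Kc = [C]^2[D]/([A][B])
= (5.6^2 × 2.9^1)/(2.5^1 × 5.2^1)
= 90.944/13
= 6.996

6.996


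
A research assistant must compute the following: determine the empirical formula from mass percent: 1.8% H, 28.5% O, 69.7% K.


Assume 100 g sample. Moles of each element:
  H: 1.8/1.008 = 1.786 mol
  O: 28.5/16.0 = 1.781 mol
  K: 69.7/39.1 = 1.783 mol
Divide by smallest (1.781):
  H: 1.786/1.781 = 1.0
  O: 1.781/1.781 = 1.0
  K: 1.783/1.781 = 1.0
Empirical formula: KOH

KOH


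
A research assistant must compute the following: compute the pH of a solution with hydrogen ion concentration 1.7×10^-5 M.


pH = -log10([H+]) = -log10(1.7×10^-5)
= 5 - log10(1.7)
= 5 - 0.23
= 4.77

4.77


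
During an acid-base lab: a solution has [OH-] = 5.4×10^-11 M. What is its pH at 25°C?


pOH = -log10([OH-]) = -log10(5.4×10^-11)
= 11 - log10(5.4) = 10.27
pH = 14 - pOH = 14 - 10.27 = 3.73

3.73


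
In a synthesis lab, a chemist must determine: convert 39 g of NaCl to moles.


M(NaCl) = 58.44 g/mol
n = mass/M = 39/58.44 = 0.6674 mol

0.6674 mol


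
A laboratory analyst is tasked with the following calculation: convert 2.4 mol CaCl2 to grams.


M(CaCl2) = 110.98 g/mol
mass = n × M = 2.4 × 110.98 = 266.35 g

266.35 g


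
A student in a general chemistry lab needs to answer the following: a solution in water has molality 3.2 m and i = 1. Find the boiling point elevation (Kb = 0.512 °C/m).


ΔTb = Kb × m × i
= 0.512 × 3.2 × 1
= 1.6384 °C

1.6384 °C


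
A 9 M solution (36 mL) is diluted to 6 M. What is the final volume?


C1V1 = C2V2
9 × 36 = 6 × V2
V2 = 324/6 = 54.0 mL

54.0 mL


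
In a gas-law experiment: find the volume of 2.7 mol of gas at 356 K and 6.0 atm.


PV = nRT  (R = 0.08206 L·atm/(mol·K))
V = nRT/P = 2.7×0.08206×356/6.0
= 13.146 L

13.146 L


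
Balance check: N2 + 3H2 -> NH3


Equation: N2 + 3H2 -> NH3
Check atoms: H: 6≠3, N: 2≠1
Not balanced

No, not balanced


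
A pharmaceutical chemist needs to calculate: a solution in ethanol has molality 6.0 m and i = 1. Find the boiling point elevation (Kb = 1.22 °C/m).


ΔTb = Kb × m × i
= 1.22 × 6.0 × 1
= 7.32 °C

7.32 °C


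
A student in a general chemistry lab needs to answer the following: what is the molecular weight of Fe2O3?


M(Fe2O3) = 2×55.85 + 3×16.0
= 111.7 + 48.0
= 159.7 g/mol

159.7 g/mol


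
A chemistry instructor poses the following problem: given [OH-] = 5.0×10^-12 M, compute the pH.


pOH = -log10([OH-]) = -log10(5.0×10^-12)
= 12 - log10(5.0) = 11.3
pH = 14 - pOH = 14 - 11.3 = 2.7

2.7


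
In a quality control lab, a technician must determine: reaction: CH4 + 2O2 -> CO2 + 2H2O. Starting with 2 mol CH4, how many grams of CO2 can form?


Mole ratio CO2:CH4 = 1:1
n(CO2) = 2 × 1/1 = 2.000 mol
mass = 2.000 × 44.01 = 88.02 g

88.02 g


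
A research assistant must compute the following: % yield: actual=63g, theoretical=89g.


% yield = actual/theoretical × 100
= 63/89 × 100
= 70.79%

70.79%


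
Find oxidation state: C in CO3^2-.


x + 3(-2) = -2, so x = +4
Oxidation number: +4

+4


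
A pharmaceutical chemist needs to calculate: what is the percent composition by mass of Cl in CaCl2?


M(CaCl2) = 1×40.08 + 2×35.45 = 110.98 g/mol
Mass of Cl = 2 × 35.45 = 70.90 g/mol
% Cl = 70.90/110.98 × 100 = 63.89%

63.89%


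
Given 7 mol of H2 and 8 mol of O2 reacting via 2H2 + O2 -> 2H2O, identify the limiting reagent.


Mole ratio available / coefficient:
  H2: 7/2 = 3.500
  O2: 8/1 = 8.000
Smaller ratio is limiting.

H2


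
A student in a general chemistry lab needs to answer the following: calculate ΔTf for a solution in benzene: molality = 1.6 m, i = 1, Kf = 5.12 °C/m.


ΔTf = Kf × m × i
= 5.12 × 1.6 × 1
= 8.192 °C

8.192 °C


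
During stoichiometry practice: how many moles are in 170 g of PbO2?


M(PbO2) = 239.2 g/mol
n = mass/M = 170/239.2 = 0.7107 mol

0.7107 mol


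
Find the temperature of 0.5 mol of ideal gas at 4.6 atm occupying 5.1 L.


PV = nRT  (R = 0.08206 L·atm/(mol·K))
T = PV/(nR) = 4.6×5.1/(0.5×0.08206)
= 23.46/0.041030
= 571.78 K

571.78 K
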